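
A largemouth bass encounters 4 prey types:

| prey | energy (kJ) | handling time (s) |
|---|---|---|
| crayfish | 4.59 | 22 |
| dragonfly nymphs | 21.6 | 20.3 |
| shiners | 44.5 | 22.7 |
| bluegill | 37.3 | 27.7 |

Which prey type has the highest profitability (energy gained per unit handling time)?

In descending order of E/h:
shiners: 44.5/22.7 = 1.96 kJ/s
bluegill: 37.3/27.7 = 1.35 kJ/s
dragonfly nymphs: 21.6/20.3 = 1.06 kJ/s
crayfish: 4.59/22 = 0.209 kJ/s

shiners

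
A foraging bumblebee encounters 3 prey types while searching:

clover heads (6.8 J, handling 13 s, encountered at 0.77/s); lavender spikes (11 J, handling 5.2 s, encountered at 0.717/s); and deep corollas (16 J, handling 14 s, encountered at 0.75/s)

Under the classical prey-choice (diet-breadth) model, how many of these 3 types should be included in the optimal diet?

Rank by E/h (J/s): lavender spikes 2.12, deep corollas 1.14, clover heads 0.523. Include each in turn until the next type's E/h falls below the running intake rate.
Rate on top 1: 1.668. deep corollas: 1.14 < 1.668 → exclude; stop.
Optimal diet: lavender spikes — 1 of 3 types.

1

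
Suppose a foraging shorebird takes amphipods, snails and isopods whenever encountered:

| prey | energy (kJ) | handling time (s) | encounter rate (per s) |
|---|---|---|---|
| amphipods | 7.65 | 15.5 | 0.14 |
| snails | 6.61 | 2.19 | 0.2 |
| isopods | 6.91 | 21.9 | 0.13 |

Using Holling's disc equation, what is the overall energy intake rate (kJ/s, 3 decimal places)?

0.510 kJ/s

R = (0.14×7.65 + 0.2×6.61 + 0.13×6.91) / (1 + 0.14×15.5 + 0.2×2.19 + 0.13×21.9) = 3.291/6.455 = 0.5099 kJ/s.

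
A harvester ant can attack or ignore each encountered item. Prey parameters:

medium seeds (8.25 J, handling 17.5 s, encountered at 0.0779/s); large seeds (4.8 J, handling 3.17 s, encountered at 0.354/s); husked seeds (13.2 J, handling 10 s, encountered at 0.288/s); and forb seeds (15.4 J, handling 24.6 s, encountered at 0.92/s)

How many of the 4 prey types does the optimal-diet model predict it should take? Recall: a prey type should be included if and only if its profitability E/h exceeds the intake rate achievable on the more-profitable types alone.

Rank by E/h (J/s): large seeds 1.51, husked seeds 1.32, forb seeds 0.626, medium seeds 0.471. Include each in turn until the next type's E/h falls below the running intake rate.
Rate on top 1: 0.8007. husked seeds: 1.32 > 0.8007 → include.
Rate on top 2: 1.1. forb seeds: 0.626 < 1.1 → exclude; stop.
Optimal diet: large seeds, husked seeds — 2 of 4 types.

2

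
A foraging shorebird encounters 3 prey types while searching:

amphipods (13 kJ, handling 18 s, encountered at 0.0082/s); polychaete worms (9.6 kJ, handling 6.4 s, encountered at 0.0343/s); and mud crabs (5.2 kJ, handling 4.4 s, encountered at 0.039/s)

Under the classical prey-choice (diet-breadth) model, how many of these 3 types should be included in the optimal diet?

Rank by E/h (kJ/s): polychaete worms 1.5, mud crabs 1.18, amphipods 0.722. Include each in turn until the next type's E/h falls below the running intake rate.
Rate on top 1: 0.27. mud crabs: 1.18 > 0.27 → include.
Rate on top 2: 0.3825. amphipods: 0.722 > 0.3825 → include.
Optimal diet: polychaete worms, mud crabs, amphipods — 3 of 3 types.

3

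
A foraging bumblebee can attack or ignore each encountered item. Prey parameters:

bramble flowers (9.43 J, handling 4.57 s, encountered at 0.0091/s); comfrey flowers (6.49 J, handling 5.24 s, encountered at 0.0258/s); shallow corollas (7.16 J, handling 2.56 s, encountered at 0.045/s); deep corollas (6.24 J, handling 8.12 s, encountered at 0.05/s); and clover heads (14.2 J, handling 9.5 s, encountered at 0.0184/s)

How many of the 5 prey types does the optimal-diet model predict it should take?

5

Profitabilities (E/h, J/s): shallow corollas 2.8, bramble flowers 2.06, clover heads 1.49, comfrey flowers 1.24, deep corollas 0.768. Add prey in this order while the next type's profitability exceeds the intake rate on those already taken.
Rate on top 1: 0.2889. bramble flowers: 2.06 > 0.2889 → include.
Rate on top 2: 0.3527. clover heads: 1.49 > 0.3527 → include.
Rate on top 3: 0.5026. comfrey flowers: 1.24 > 0.5026 → include.
Rate on top 4: 0.5705. deep corollas: 0.768 > 0.5705 → include.
Optimal diet: shallow corollas, bramble flowers, clover heads, comfrey flowers, deep corollas — 5 of 5 types.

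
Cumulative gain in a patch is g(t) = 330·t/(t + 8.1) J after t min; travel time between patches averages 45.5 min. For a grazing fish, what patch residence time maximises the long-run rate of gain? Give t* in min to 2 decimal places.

By the marginal value theorem, leave when the instantaneous gain rate g'(t) equals the habitat-wide average g(t)/(T + t).
g'(t) = 330·8.1/(t + 8.1)². Setting 330·8.1/(t+8.1)² = 330t/[(t+8.1)(45.5+t)] gives 8.1(45.5+t) = t(t+8.1), so t² = 8.1×45.5 = 368.6.
t* = √368.6 = 19.2 min.

19.20 min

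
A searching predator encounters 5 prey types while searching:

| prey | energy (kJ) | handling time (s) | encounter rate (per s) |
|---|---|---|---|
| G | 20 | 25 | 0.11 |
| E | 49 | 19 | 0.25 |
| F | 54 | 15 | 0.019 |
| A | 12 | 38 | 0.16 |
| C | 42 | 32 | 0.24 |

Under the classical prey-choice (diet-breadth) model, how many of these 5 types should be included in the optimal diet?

Rank by E/h (kJ/s): F 3.6, E 2.58, C 1.31, G 0.8, A 0.316. Include each in turn until the next type's E/h falls below the running intake rate.
Rate on top 1: 0.7984. E: 2.58 > 0.7984 → include.
Rate on top 2: 2.2. C: 1.31 < 2.2 → exclude; stop.
Optimal diet: F, E — 2 of 5 types.

2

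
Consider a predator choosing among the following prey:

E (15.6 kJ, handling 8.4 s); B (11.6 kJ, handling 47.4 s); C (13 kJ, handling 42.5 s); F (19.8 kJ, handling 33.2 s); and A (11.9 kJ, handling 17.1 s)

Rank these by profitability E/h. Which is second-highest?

Profitability E/h (kJ/s): E = 15.6/8.4 = 1.86, B = 11.6/47.4 = 0.245, C = 13/42.5 = 0.306, F = 19.8/33.2 = 0.596, A = 11.9/17.1 = 0.696.
Ranked: E > A > F > C > B.

A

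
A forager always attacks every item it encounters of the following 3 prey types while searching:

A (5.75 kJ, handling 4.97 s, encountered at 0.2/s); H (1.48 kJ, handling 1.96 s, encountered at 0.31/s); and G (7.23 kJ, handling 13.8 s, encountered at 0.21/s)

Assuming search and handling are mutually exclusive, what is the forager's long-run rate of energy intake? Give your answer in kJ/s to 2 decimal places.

R = Σλ_iE_i / (1 + Σλ_ih_i)
Numerator: 0.2×5.75 + 0.31×1.48 + 0.21×7.23 = 3.127
Denominator: 1 + 0.2×4.97 + 0.31×1.96 + 0.21×13.8 = 5.5
R = 3.127/5.5 = 0.5686 kJ/s

0.57 kJ/s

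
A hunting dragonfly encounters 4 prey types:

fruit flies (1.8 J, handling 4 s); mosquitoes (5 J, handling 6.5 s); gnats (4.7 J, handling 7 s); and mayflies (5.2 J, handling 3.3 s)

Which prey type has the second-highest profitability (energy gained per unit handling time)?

mosquitoes

Profitability E/h (J/s): fruit flies = 1.8/4 = 0.45, mosquitoes = 5/6.5 = 0.769, gnats = 4.7/7 = 0.671, mayflies = 5.2/3.3 = 1.58.
Ranked: mayflies > mosquitoes > gnats > fruit flies.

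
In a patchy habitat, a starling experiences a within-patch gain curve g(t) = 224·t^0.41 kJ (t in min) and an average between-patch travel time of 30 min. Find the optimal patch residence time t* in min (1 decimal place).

20.8 min

By the marginal value theorem, leave when the instantaneous gain rate g'(t) equals the habitat-wide average g(t)/(T + t).
g'(t) = 0.41·224·t^-0.59. Setting 0.41·224·t^-0.59 = 224·t^0.41/(30+t) gives 0.41(30+t) = t, so 0.59·t = 0.41×30.
t* = 0.41×30/0.59 = 20.85 min.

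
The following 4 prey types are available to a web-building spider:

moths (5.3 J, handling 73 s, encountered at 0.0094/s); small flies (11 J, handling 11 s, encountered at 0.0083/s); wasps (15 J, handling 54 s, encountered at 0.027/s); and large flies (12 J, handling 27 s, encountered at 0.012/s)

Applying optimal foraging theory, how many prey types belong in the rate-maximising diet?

Profitabilities (E/h, J/s): small flies 1, large flies 0.444, wasps 0.278, moths 0.0726. Add prey in this order while the next type's profitability exceeds the intake rate on those already taken.
Rate on top 1: 0.08366. large flies: 0.444 > 0.08366 → include.
Rate on top 2: 0.1663. wasps: 0.278 > 0.1663 → include.
Rate on top 3: 0.2228. moths: 0.0726 < 0.2228 → exclude; stop.
Optimal diet: small flies, large flies, wasps — 3 of 4 types.

3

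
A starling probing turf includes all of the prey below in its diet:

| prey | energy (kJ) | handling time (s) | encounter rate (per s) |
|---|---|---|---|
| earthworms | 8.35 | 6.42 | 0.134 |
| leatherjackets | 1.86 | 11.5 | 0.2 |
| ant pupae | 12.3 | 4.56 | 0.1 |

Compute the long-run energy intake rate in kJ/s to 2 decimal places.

0.59 kJ/s

Energy encountered per unit search time: 0.134×8.35 + 0.2×1.86 + 0.1×12.3 = 2.721 kJ/s.
Handling time per unit search time: 0.134×6.42 + 0.2×11.5 + 0.1×4.56 = 3.616.
Rate = 2.721/(1 + 3.616) = 0.5894 kJ/s.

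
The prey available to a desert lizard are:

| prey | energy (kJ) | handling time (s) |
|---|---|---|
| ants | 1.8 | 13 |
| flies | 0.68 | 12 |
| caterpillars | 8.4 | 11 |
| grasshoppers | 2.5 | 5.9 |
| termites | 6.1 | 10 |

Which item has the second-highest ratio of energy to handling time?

Profitability E/h (kJ/s): ants = 1.8/13 = 0.138, flies = 0.68/12 = 0.0567, caterpillars = 8.4/11 = 0.764, grasshoppers = 2.5/5.9 = 0.424, termites = 6.1/10 = 0.61.
Ranked: caterpillars > termites > grasshoppers > ants > flies.

termites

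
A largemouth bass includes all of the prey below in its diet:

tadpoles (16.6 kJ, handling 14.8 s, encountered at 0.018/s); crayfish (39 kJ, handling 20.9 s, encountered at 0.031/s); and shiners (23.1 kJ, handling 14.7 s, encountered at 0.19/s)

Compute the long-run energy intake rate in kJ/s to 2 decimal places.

R = (0.018×16.6 + 0.031×39 + 0.19×23.1) / (1 + 0.018×14.8 + 0.031×20.9 + 0.19×14.7) = 5.897/4.707 = 1.253 kJ/s.

1.25 kJ/s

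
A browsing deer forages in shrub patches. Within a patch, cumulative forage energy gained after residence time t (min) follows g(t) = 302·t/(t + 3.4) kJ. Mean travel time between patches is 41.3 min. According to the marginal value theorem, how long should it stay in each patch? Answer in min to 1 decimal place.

11.8 min

Optimal t* satisfies g'(t*) = g(t*)/(T + t*).
g'(t) = 302·3.4/(t + 3.4)². Setting 302·3.4/(t+3.4)² = 302t/[(t+3.4)(41.3+t)] gives 3.4(41.3+t) = t(t+3.4), so t² = 3.4×41.3 = 140.4.
t* = √140.4 = 11.85 min.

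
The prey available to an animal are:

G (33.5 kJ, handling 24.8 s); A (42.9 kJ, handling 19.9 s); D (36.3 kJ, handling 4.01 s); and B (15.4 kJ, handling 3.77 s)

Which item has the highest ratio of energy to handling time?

D

In descending order of E/h:
D: 36.3/4.01 = 9.05 kJ/s
B: 15.4/3.77 = 4.08 kJ/s
A: 42.9/19.9 = 2.16 kJ/s
G: 33.5/24.8 = 1.35 kJ/s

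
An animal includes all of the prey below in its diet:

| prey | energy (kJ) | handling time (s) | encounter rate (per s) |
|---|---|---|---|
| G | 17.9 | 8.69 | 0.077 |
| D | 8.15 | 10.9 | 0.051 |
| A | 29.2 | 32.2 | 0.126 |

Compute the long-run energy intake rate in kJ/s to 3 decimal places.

Energy encountered per unit search time: 0.077×17.9 + 0.051×8.15 + 0.126×29.2 = 5.473 kJ/s.
Handling time per unit search time: 0.077×8.69 + 0.051×10.9 + 0.126×32.2 = 5.282.
Rate = 5.473/(1 + 5.282) = 0.8712 kJ/s.

0.871 kJ/s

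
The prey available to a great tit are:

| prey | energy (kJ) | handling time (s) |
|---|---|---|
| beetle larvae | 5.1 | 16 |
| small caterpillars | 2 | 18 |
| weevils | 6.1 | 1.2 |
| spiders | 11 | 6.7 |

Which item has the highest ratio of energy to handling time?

weevils

Profitability E/h (kJ/s): beetle larvae = 5.1/16 = 0.319, small caterpillars = 2/18 = 0.111, weevils = 6.1/1.2 = 5.08, spiders = 11/6.7 = 1.64.
Ranked: weevils > spiders > beetle larvae > small caterpillars.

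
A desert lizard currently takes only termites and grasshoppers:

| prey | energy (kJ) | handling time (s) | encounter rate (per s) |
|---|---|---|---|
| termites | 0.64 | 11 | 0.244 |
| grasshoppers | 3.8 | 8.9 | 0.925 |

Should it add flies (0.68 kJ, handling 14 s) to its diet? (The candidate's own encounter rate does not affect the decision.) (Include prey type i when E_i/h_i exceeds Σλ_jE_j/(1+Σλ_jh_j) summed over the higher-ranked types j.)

No

Intake rate on the current diet: R = (0.244×0.64 + 0.925×3.8) / (1 + 0.244×11 + 0.925×8.9) = 3.671/11.92 = 0.3081 kJ/s.
Profitability of flies: 0.68/14 = 0.04857 kJ/s.
Since 0.04857 < R, time spent handling flies is better spent searching.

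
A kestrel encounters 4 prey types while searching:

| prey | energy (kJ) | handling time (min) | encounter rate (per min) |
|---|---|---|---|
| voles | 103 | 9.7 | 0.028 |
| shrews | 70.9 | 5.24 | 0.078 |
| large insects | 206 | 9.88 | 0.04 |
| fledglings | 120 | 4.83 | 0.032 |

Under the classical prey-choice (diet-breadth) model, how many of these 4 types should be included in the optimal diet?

Profitabilities (E/h, kJ/min): fledglings 24.8, large insects 20.9, shrews 13.5, voles 10.6. Add prey in this order while the next type's profitability exceeds the intake rate on those already taken.
Rate on top 1: 3.326. large insects: 20.9 > 3.326 → include.
Rate on top 2: 7.795. shrews: 13.5 > 7.795 → include.
Rate on top 3: 8.992. voles: 10.6 > 8.992 → include.
Optimal diet: fledglings, large insects, shrews, voles — 4 of 4 types.

4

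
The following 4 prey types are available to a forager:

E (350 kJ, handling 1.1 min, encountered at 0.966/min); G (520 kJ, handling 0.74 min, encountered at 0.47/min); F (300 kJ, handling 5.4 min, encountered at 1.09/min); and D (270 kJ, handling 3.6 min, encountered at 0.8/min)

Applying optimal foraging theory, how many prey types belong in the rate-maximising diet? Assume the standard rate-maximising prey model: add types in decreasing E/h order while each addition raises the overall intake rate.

2

Rank by E/h (kJ/min): G 703, E 318, D 75, F 55.6. Include each in turn until the next type's E/h falls below the running intake rate.
Rate on top 1: 181.3. E: 318 > 181.3 → include.
Rate on top 2: 241.7. D: 75 < 241.7 → exclude; stop.
Optimal diet: G, E — 2 of 4 types.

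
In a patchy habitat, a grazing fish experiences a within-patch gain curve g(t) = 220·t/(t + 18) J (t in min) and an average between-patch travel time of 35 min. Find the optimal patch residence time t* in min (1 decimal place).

By the marginal value theorem, leave when the instantaneous gain rate g'(t) equals the habitat-wide average g(t)/(T + t).
g'(t) = 220·18/(t + 18)². Setting 220·18/(t+18)² = 220t/[(t+18)(35+t)] gives 18(35+t) = t(t+18), so t² = 18×35 = 630.
t* = √630 = 25.1 min.

25.1 min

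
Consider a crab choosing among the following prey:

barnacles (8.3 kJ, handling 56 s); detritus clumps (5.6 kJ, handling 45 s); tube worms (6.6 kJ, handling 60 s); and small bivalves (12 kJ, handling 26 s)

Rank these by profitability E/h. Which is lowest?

tube worms

Profitability E/h (kJ/s): barnacles = 8.3/56 = 0.148, detritus clumps = 5.6/45 = 0.124, tube worms = 6.6/60 = 0.11, small bivalves = 12/26 = 0.462.
Ranked: small bivalves > barnacles > detritus clumps > tube worms.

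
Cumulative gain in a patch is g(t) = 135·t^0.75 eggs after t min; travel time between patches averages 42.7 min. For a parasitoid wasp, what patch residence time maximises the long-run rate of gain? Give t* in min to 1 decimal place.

128.1 min

By the marginal value theorem, leave when the instantaneous gain rate g'(t) equals the habitat-wide average g(t)/(T + t).
g'(t) = 0.75·135·t^-0.25. Setting 0.75·135·t^-0.25 = 135·t^0.75/(42.7+t) gives 0.75(42.7+t) = t, so 0.25·t = 0.75×42.7.
t* = 0.75×42.7/0.25 = 128.1 min.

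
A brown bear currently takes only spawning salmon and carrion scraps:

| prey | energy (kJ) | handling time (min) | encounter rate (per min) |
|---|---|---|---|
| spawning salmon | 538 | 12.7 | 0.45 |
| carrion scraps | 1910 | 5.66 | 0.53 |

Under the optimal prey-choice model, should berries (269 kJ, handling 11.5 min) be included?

No

On spawning salmon and carrion scraps alone, R = ΣλE/(1+Σλh) = 1254/9.715 = 129.1 kJ/min.
berries: E/h = 269/11.5 = 23.39 kJ/min.
23.39 < 129.1, so adding berries would lower the average — exclude it.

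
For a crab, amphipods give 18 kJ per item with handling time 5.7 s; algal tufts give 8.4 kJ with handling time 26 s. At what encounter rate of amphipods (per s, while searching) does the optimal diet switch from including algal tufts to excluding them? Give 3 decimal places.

0.020 per s

The zero-one rule: include algal tufts iff E₂/h₂ > λE₁/(1+λh₁). Equality gives the switch point.
λE₁h₂ = E₂ + λE₂h₁ ⇒ λ = E₂/(E₁h₂ − E₂h₁) = 8.4/(468 − 47.88) = 0.01999 per s.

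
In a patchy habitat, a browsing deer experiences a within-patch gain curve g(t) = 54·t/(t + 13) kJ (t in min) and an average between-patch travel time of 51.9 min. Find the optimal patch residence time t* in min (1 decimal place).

26.0 min

Maximise g(t)/(T+t): set derivative to zero → g'(t)(T+t) = g(t).
g'(t) = 54·13/(t + 13)². Setting 54·13/(t+13)² = 54t/[(t+13)(51.9+t)] gives 13(51.9+t) = t(t+13), so t² = 13×51.9 = 674.7.
t* = √674.7 = 25.97 min.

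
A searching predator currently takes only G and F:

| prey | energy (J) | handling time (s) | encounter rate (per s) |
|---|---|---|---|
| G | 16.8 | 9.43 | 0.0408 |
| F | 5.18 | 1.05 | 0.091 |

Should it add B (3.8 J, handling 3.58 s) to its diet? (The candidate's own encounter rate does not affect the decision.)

Yes

Current rate: (0.0408×16.8 + 0.091×5.18)/(1 + 0.0408×9.43 + 0.091×1.05) = 0.7815 J/s.
Profitability of B: 3.8/3.58 = 1.061 J/s.
1.061 > 0.7815, so adding B raises the average — include it.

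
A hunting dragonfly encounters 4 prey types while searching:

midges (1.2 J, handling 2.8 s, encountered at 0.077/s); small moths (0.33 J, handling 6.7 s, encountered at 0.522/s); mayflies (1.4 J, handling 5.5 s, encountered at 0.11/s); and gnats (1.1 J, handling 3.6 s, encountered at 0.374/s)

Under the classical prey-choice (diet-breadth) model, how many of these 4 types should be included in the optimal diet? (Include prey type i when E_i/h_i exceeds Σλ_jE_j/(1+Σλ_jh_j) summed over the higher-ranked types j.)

3

Profitabilities (E/h, J/s): midges 0.429, gnats 0.306, mayflies 0.255, small moths 0.0493. Add prey in this order while the next type's profitability exceeds the intake rate on those already taken.
Rate on top 1: 0.07601. gnats: 0.306 > 0.07601 → include.
Rate on top 2: 0.1966. mayflies: 0.255 > 0.1966 → include.
Rate on top 3: 0.2077. small moths: 0.0493 < 0.2077 → exclude; stop.
Optimal diet: midges, gnats, mayflies — 3 of 4 types.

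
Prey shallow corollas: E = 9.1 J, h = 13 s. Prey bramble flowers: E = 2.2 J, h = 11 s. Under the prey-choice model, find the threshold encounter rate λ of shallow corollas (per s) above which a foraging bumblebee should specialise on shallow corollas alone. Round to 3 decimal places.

The zero-one rule: include bramble flowers iff E₂/h₂ > λE₁/(1+λh₁). Equality gives the switch point.
λE₁h₂ = E₂ + λE₂h₁ ⇒ λ = E₂/(E₁h₂ − E₂h₁) = 2.2/(100.1 − 28.6) = 0.03077 per s.

0.031 per s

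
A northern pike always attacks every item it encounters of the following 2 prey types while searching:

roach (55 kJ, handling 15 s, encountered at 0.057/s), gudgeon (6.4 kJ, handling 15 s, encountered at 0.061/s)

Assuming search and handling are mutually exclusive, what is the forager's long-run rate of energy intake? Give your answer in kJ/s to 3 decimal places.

1.273 kJ/s

R = (0.057×55 + 0.061×6.4) / (1 + 0.057×15 + 0.061×15) = 3.525/2.77 = 1.273 kJ/s.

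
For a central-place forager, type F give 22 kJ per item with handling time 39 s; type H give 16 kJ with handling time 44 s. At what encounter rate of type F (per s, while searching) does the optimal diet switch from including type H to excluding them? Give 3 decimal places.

0.047 per s

At the threshold, the rate on type F alone equals the profitability of type H: λ·22/(1 + λ·39) = 16/44 = 0.3636.
Rearranging, λ(22 − 0.3636×39) = 0.3636, so λ = 0.3636/7.818 = 0.04651 per s.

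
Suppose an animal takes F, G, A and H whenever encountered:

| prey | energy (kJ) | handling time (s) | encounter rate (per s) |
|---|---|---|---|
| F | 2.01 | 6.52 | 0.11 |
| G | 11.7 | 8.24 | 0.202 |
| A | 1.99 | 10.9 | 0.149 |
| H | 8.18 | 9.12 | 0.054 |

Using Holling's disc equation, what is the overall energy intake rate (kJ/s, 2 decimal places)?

0.60 kJ/s

R = Σλ_iE_i / (1 + Σλ_ih_i)
Numerator: 0.11×2.01 + 0.202×11.7 + 0.149×1.99 + 0.054×8.18 = 3.323
Denominator: 1 + 0.11×6.52 + 0.202×8.24 + 0.149×10.9 + 0.054×9.12 = 5.498
R = 3.323/5.498 = 0.6043 kJ/s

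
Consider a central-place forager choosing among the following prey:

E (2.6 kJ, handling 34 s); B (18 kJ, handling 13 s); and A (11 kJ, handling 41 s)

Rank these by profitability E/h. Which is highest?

B

In descending order of E/h:
B: 18/13 = 1.38 kJ/s
A: 11/41 = 0.268 kJ/s
E: 2.6/34 = 0.0765 kJ/s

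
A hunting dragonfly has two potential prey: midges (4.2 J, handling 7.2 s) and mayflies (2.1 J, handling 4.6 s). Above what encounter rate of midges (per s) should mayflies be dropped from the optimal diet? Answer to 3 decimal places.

At the threshold, the rate on midges alone equals the profitability of mayflies: λ·4.2/(1 + λ·7.2) = 2.1/4.6 = 0.4565.
Rearranging, λ(4.2 − 0.4565×7.2) = 0.4565, so λ = 0.4565/0.913 = 0.5 per s.

0.500 per s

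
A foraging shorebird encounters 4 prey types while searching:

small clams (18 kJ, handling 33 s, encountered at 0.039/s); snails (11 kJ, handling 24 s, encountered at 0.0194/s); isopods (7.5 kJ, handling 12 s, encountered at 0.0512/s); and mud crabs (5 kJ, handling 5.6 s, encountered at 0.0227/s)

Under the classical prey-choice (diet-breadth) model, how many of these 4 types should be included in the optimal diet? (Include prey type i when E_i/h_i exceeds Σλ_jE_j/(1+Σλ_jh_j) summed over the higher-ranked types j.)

Profitabilities (E/h, kJ/s): mud crabs 0.893, isopods 0.625, small clams 0.545, snails 0.458. Add prey in this order while the next type's profitability exceeds the intake rate on those already taken.
Rate on top 1: 0.1007. isopods: 0.625 > 0.1007 → include.
Rate on top 2: 0.2857. small clams: 0.545 > 0.2857 → include.
Rate on top 3: 0.3961. snails: 0.458 > 0.3961 → include.
Optimal diet: mud crabs, isopods, small clams, snails — 4 of 4 types.

4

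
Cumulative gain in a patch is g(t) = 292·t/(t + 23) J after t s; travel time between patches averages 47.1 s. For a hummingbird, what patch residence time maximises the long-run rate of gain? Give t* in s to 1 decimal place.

32.9 s

By the marginal value theorem, leave when the instantaneous gain rate g'(t) equals the habitat-wide average g(t)/(T + t).
g'(t) = 292·23/(t + 23)². Setting 292·23/(t+23)² = 292t/[(t+23)(47.1+t)] gives 23(47.1+t) = t(t+23), so t² = 23×47.1 = 1083.
t* = √1083 = 32.91 s.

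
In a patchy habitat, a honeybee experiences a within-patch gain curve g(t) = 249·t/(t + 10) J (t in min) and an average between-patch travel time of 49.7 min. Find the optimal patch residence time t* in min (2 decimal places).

Maximise g(t)/(T+t): set derivative to zero → g'(t)(T+t) = g(t).
g'(t) = 249·10/(t + 10)². Setting 249·10/(t+10)² = 249t/[(t+10)(49.7+t)] gives 10(49.7+t) = t(t+10), so t² = 10×49.7 = 497.
t* = √497 = 22.29 min.

22.29 min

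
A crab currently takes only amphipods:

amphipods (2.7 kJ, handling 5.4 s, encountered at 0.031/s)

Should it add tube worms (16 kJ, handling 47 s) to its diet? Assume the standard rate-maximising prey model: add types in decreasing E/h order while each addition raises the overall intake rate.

On amphipods alone, R = ΣλE/(1+Σλh) = 0.0837/1.167 = 0.0717 kJ/s.
Profitability of tube worms: 16/47 = 0.3404 kJ/s.
Since 0.3404 > R, including tube worms increases the long-run rate.

Yes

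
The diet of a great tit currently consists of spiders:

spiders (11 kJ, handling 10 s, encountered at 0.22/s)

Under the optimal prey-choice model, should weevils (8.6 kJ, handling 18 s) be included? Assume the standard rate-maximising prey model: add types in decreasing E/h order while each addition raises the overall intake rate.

No

Intake rate on the current diet: R = (0.22×11) / (1 + 0.22×10) = 2.42/3.2 = 0.7562 kJ/s.
weevils: E/h = 8.6/18 = 0.4778 kJ/s.
0.4778 < 0.7562, so adding weevils would lower the average — exclude it.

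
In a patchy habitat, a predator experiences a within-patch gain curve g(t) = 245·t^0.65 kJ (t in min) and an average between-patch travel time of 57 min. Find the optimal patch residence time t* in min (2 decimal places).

By the marginal value theorem, leave when the instantaneous gain rate g'(t) equals the habitat-wide average g(t)/(T + t).
g'(t) = 0.65·245·t^-0.35. Setting 0.65·245·t^-0.35 = 245·t^0.65/(57+t) gives 0.65(57+t) = t, so 0.35·t = 0.65×57.
t* = 0.65×57/0.35 = 105.9 min.

105.86 min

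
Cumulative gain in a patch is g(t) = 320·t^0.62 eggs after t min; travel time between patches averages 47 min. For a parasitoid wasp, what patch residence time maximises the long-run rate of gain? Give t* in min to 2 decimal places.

Optimal t* satisfies g'(t*) = g(t*)/(T + t*).
g'(t) = 0.62·320·t^-0.38. Setting 0.62·320·t^-0.38 = 320·t^0.62/(47+t) gives 0.62(47+t) = t, so 0.38·t = 0.62×47.
t* = 0.62×47/0.38 = 76.68 min.

76.68 min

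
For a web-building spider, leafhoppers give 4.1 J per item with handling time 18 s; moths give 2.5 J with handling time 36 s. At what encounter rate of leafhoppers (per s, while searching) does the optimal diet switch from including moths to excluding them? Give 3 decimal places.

0.024 per s

Drop moths once their profitability E₂/h₂ falls below the rate achievable on leafhoppers alone: E₂/h₂ = λE₁/(1 + λh₁).
Solve for λ: λE₁h₂ = E₂(1 + λh₁) → λ(E₁h₂ − E₂h₁) = E₂ → λ = E₂/(E₁h₂ − E₂h₁).
λ = 2.5/(4.1×36 − 2.5×18) = 2.5/102.6 = 0.02437 per s.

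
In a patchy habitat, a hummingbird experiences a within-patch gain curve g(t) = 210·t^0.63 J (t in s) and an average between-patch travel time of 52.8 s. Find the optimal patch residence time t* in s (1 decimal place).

89.9 s

Maximise g(t)/(T+t): set derivative to zero → g'(t)(T+t) = g(t).
g'(t) = 0.63·210·t^-0.37. Setting 0.63·210·t^-0.37 = 210·t^0.63/(52.8+t) gives 0.63(52.8+t) = t, so 0.37·t = 0.63×52.8.
t* = 0.63×52.8/0.37 = 89.9 s.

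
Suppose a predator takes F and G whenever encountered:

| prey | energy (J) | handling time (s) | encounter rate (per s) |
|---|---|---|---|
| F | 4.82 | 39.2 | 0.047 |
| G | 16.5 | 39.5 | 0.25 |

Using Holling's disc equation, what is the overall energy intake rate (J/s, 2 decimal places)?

0.34 J/s

Energy encountered per unit search time: 0.047×4.82 + 0.25×16.5 = 4.352 J/s.
Handling time per unit search time: 0.047×39.2 + 0.25×39.5 = 11.72.
Rate = 4.352/(1 + 11.72) = 0.3422 J/s.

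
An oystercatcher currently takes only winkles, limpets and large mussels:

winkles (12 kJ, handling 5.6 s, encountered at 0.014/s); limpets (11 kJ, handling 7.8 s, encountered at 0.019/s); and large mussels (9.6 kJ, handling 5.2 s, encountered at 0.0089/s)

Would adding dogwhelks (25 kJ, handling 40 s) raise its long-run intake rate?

Yes

Current rate: (0.014×12 + 0.019×11 + 0.0089×9.6)/(1 + 0.014×5.6 + 0.019×7.8 + 0.0089×5.2) = 0.3633 kJ/s.
dogwhelks: E/h = 25/40 = 0.625 kJ/s.
0.625 > 0.3633, so adding dogwhelks raises the average — include it.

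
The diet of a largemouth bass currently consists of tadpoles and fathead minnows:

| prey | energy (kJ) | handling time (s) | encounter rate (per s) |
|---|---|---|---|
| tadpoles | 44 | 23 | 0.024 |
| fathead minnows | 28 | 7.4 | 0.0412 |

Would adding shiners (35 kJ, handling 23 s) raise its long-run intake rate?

Yes

On tadpoles and fathead minnows alone, R = ΣλE/(1+Σλh) = 2.21/1.857 = 1.19 kJ/s.
Profitability of shiners: 35/23 = 1.522 kJ/s.
1.522 > 1.19, so adding shiners raises the average — include it.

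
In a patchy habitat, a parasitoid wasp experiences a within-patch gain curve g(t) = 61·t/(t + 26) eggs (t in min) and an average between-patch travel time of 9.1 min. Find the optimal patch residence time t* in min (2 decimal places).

15.38 min

Maximise g(t)/(T+t): set derivative to zero → g'(t)(T+t) = g(t).
g'(t) = 61·26/(t + 26)². Setting 61·26/(t+26)² = 61t/[(t+26)(9.1+t)] gives 26(9.1+t) = t(t+26), so t² = 26×9.1 = 236.6.
t* = √236.6 = 15.38 min.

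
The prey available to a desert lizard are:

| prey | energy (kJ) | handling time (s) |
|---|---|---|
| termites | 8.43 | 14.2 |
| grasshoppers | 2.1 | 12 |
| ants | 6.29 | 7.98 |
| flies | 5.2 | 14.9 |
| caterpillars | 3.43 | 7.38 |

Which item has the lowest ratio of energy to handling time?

Profitability E/h (kJ/s): termites = 8.43/14.2 = 0.594, grasshoppers = 2.1/12 = 0.175, ants = 6.29/7.98 = 0.788, flies = 5.2/14.9 = 0.349, caterpillars = 3.43/7.38 = 0.465.
Ranked: ants > termites > caterpillars > flies > grasshoppers.

grasshoppers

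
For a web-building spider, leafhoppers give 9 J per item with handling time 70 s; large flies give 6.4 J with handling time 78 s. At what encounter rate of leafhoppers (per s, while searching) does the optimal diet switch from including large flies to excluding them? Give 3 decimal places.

At the threshold, the rate on leafhoppers alone equals the profitability of large flies: λ·9/(1 + λ·70) = 6.4/78 = 0.08205.
Rearranging, λ(9 − 0.08205×70) = 0.08205, so λ = 0.08205/3.256 = 0.0252 per s.

0.025 per s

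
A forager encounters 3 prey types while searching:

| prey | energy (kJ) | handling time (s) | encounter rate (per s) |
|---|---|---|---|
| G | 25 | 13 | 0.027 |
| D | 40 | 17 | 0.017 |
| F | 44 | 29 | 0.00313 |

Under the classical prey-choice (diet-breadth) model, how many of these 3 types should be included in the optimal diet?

Rank by E/h (kJ/s): D 2.35, G 1.92, F 1.52. Include each in turn until the next type's E/h falls below the running intake rate.
Rate on top 1: 0.5275. G: 1.92 > 0.5275 → include.
Rate on top 2: 0.8262. F: 1.52 > 0.8262 → include.
Optimal diet: D, G, F — 3 of 3 types.

3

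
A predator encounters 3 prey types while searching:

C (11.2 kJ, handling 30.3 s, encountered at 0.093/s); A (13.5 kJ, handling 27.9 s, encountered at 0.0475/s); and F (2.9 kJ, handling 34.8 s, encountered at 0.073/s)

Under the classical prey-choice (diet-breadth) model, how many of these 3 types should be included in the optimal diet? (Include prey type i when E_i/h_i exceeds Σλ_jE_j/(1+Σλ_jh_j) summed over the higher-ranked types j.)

2

Profitabilities (E/h, kJ/s): A 0.484, C 0.37, F 0.0833. Add prey in this order while the next type's profitability exceeds the intake rate on those already taken.
Rate on top 1: 0.2758. C: 0.37 > 0.2758 → include.
Rate on top 2: 0.3272. F: 0.0833 < 0.3272 → exclude; stop.
Optimal diet: A, C — 2 of 3 types.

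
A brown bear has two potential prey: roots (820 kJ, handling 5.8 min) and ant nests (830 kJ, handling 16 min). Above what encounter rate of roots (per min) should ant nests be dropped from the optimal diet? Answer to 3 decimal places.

The zero-one rule: include ant nests iff E₂/h₂ > λE₁/(1+λh₁). Equality gives the switch point.
λE₁h₂ = E₂ + λE₂h₁ ⇒ λ = E₂/(E₁h₂ − E₂h₁) = 830/(1.312e+04 − 4814) = 0.09993 per min.

0.100 per min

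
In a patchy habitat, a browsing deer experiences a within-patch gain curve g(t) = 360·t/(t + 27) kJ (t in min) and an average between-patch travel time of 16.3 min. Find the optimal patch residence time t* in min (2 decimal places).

20.98 min

Optimal t* satisfies g'(t*) = g(t*)/(T + t*).
g'(t) = 360·27/(t + 27)². Setting 360·27/(t+27)² = 360t/[(t+27)(16.3+t)] gives 27(16.3+t) = t(t+27), so t² = 27×16.3 = 440.1.
t* = √440.1 = 20.98 min.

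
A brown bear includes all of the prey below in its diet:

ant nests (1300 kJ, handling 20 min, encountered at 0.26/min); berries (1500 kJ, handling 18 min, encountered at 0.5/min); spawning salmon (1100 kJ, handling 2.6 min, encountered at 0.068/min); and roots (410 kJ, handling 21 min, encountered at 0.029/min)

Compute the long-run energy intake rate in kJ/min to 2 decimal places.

R = (0.26×1300 + 0.5×1500 + 0.068×1100 + 0.029×410) / (1 + 0.26×20 + 0.5×18 + 0.068×2.6 + 0.029×21) = 1175/15.99 = 73.48 kJ/min.

73.48 kJ/min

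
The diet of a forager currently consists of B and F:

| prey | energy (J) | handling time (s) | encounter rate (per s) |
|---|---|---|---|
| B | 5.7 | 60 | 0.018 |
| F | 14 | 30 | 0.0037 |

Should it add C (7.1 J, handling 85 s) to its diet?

Intake rate on the current diet: R = (0.018×5.7 + 0.0037×14) / (1 + 0.018×60 + 0.0037×30) = 0.1544/2.191 = 0.07047 J/s.
C: E/h = 7.1/85 = 0.08353 J/s.
Since 0.08353 > R, including C increases the long-run rate.

Yes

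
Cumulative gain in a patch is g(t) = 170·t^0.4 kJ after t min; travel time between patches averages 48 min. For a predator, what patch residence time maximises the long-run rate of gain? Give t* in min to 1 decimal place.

32.0 min

By the marginal value theorem, leave when the instantaneous gain rate g'(t) equals the habitat-wide average g(t)/(T + t).
g'(t) = 0.4·170·t^-0.6. Setting 0.4·170·t^-0.6 = 170·t^0.4/(48+t) gives 0.4(48+t) = t, so 0.60·t = 0.4×48.
t* = 0.4×48/0.60 = 32 min.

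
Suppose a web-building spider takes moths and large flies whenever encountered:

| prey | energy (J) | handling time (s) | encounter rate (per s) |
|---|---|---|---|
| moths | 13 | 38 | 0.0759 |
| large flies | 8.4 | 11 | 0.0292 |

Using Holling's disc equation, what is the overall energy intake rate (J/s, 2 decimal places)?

Energy encountered per unit search time: 0.0759×13 + 0.0292×8.4 = 1.232 J/s.
Handling time per unit search time: 0.0759×38 + 0.0292×11 = 3.205.
Rate = 1.232/(1 + 3.205) = 0.293 J/s.

0.29 J/s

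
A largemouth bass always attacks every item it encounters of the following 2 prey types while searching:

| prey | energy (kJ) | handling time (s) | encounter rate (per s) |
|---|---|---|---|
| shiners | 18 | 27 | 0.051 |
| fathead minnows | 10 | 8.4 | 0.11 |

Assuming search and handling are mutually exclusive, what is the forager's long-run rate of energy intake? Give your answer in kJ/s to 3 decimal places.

R = Σλ_iE_i / (1 + Σλ_ih_i)
Numerator: 0.051×18 + 0.11×10 = 2.018
Denominator: 1 + 0.051×27 + 0.11×8.4 = 3.301
R = 2.018/3.301 = 0.6113 kJ/s

0.611 kJ/s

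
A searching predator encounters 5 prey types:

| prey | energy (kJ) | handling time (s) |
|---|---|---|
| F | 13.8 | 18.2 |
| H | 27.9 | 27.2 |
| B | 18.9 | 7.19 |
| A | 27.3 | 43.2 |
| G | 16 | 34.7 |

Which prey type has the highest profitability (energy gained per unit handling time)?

Profitability E/h (kJ/s): F = 13.8/18.2 = 0.758, H = 27.9/27.2 = 1.03, B = 18.9/7.19 = 2.63, A = 27.3/43.2 = 0.632, G = 16/34.7 = 0.461.
Ranked: B > H > F > A > G.

B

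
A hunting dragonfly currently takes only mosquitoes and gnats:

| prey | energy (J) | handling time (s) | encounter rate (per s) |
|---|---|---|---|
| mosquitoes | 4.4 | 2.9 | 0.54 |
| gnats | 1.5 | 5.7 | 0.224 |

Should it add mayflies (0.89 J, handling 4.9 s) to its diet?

No

Current rate: (0.54×4.4 + 0.224×1.5)/(1 + 0.54×2.9 + 0.224×5.7) = 0.7057 J/s.
Profitability of mayflies: 0.89/4.9 = 0.1816 J/s.
0.1816 < 0.7057, so adding mayflies would lower the average — exclude it.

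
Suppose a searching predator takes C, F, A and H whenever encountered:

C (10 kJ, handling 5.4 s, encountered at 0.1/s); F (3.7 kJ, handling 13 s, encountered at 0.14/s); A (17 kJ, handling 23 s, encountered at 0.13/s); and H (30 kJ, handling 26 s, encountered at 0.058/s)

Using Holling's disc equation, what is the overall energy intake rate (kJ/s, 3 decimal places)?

Energy encountered per unit search time: 0.1×10 + 0.14×3.7 + 0.13×17 + 0.058×30 = 5.468 kJ/s.
Handling time per unit search time: 0.1×5.4 + 0.14×13 + 0.13×23 + 0.058×26 = 6.858.
Rate = 5.468/(1 + 6.858) = 0.6959 kJ/s.

0.696 kJ/s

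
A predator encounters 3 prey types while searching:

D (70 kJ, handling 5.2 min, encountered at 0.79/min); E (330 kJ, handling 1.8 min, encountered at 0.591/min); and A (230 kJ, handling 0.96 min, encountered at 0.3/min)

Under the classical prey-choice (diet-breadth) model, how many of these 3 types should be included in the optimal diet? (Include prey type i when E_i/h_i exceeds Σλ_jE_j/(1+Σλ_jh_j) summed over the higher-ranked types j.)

Profitabilities (E/h, kJ/min): A 240, E 183, D 13.5. Add prey in this order while the next type's profitability exceeds the intake rate on those already taken.
Rate on top 1: 53.57. E: 183 > 53.57 → include.
Rate on top 2: 112.3. D: 13.5 < 112.3 → exclude; stop.
Optimal diet: A, E — 2 of 3 types.

2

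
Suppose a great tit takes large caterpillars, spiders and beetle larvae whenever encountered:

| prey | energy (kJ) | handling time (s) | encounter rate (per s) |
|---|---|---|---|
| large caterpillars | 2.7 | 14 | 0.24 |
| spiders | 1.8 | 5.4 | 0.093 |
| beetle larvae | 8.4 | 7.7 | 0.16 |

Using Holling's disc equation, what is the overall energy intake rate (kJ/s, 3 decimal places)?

R = (0.24×2.7 + 0.093×1.8 + 0.16×8.4) / (1 + 0.24×14 + 0.093×5.4 + 0.16×7.7) = 2.159/6.094 = 0.3543 kJ/s.

0.354 kJ/s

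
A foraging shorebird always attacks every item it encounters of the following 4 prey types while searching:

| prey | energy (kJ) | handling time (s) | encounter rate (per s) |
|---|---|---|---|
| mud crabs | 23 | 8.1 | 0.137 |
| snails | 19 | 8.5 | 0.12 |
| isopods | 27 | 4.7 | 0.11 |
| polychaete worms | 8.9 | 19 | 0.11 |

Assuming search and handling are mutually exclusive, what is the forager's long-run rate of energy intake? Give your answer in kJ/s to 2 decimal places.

1.64 kJ/s

R = Σλ_iE_i / (1 + Σλ_ih_i)
Numerator: 0.137×23 + 0.12×19 + 0.11×27 + 0.11×8.9 = 9.38
Denominator: 1 + 0.137×8.1 + 0.12×8.5 + 0.11×4.7 + 0.11×19 = 5.737
R = 9.38/5.737 = 1.635 kJ/s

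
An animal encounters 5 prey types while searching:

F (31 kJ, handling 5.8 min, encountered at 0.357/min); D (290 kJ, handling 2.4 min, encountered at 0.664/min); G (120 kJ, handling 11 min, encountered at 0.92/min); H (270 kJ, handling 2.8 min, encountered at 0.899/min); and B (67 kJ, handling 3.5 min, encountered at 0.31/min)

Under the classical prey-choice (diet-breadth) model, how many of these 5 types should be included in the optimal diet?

Rank by E/h (kJ/min): D 121, H 96.4, B 19.1, G 10.9, F 5.34. Include each in turn until the next type's E/h falls below the running intake rate.
Rate on top 1: 74.24. H: 96.4 > 74.24 → include.
Rate on top 2: 85.17. B: 19.1 < 85.17 → exclude; stop.
Optimal diet: D, H — 2 of 5 types.

2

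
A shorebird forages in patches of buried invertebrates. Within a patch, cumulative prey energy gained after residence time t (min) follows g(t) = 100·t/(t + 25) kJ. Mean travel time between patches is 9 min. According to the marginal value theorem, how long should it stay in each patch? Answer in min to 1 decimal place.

15.0 min

By the marginal value theorem, leave when the instantaneous gain rate g'(t) equals the habitat-wide average g(t)/(T + t).
g'(t) = 100·25/(t + 25)². Setting 100·25/(t+25)² = 100t/[(t+25)(9+t)] gives 25(9+t) = t(t+25), so t² = 25×9 = 225.
t* = √225 = 15 min.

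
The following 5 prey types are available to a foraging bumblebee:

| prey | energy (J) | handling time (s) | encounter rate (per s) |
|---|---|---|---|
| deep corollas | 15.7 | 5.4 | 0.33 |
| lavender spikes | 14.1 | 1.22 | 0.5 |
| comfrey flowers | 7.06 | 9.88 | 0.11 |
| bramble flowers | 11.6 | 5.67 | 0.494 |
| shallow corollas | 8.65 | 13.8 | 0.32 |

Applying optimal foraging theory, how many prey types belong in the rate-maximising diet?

Rank by E/h (J/s): lavender spikes 11.6, deep corollas 2.91, bramble flowers 2.05, comfrey flowers 0.715, shallow corollas 0.627. Include each in turn until the next type's E/h falls below the running intake rate.
Rate on top 1: 4.379. deep corollas: 2.91 < 4.379 → exclude; stop.
Optimal diet: lavender spikes — 1 of 5 types.

1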